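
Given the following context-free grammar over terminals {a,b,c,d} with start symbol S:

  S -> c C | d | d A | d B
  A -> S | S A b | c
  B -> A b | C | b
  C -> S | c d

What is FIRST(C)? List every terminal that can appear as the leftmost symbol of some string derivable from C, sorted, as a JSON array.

FIRST sets, iterate to fixpoint:
round 1:
  A via A→c: +{c}
  B via B→A b: +{c}
  B via B→b: +{b}
  C via C→c d: +{c}
  S via S→c C: +{c}
  S via S→d: +{d}
  FIRST(S)={c,d}  FIRST(A)={c}  FIRST(B)={b,c}  FIRST(C)={c}
round 2:
  A via A→S: +{d}
  B via B→A b: +{d}
  C via C→S: +{d}
  FIRST(S)={c,d}  FIRST(A)={c,d}  FIRST(B)={b,c,d}  FIRST(C)={c,d}
round 3: (no change)
  FIRST(S)={c,d}  FIRST(A)={c,d}  FIRST(B)={b,c,d}  FIRST(C)={c,d}

FIRST(C) = ["c", "d"]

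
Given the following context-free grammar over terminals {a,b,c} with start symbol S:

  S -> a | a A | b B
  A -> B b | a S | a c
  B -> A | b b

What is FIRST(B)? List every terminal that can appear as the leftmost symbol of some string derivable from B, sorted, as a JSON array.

FIRST sets, iterate to fixpoint:
[1]
  A via A→a S: +{a}
  B via B→A: +{a}
  B via B→b b: +{b}
  S via S→a: +{a}
  S via S→b B: +{b}
  FIRST[S]={a,b}  FIRST[A]={a}  FIRST[B]={a,b}
[2]
  A via A→B b: +{b}
  FIRST[S]={a,b}  FIRST[A]={a,b}  FIRST[B]={a,b}
[3] — fixpoint
  FIRST[S]={a,b}  FIRST[A]={a,b}  FIRST[B]={a,b}

FIRST(B) = ["a", "b"]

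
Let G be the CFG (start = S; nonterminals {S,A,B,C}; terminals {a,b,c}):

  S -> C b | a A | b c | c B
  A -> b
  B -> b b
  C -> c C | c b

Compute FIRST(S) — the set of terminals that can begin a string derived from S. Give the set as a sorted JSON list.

FIRST sets, iterate to fixpoint:
pass 1:
  A via A→b: +{b}
  B via B→b b: +{b}
  C via C→c C: +{c}
  S via S→C b: +{c}
  S via S→a A: +{a}
  S via S→b c: +{b}
  S: {a,b,c}  A: {b}  B: {b}  C: {c}
pass 2: (stable)
  S: {a,b,c}  A: {b}  B: {b}  C: {c}

FIRST(S) = ["a", "b", "c"]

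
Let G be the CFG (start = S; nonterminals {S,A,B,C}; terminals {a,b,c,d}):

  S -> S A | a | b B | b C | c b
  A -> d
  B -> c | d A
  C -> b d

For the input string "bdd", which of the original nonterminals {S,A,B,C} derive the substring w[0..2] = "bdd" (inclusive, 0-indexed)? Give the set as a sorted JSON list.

CNF form of G:
  S -> S A | T1 B | T1 C | T2 T1 | a
  A -> d
  B -> T0 A | c
  C -> T1 T0
  T0 -> d
  T1 -> b
  T2 -> c

CYK table (by increasing span) (cells [i..j] with 0 ≤ i ≤ j ≤ 2 only):
  [0..0]={T1}  "b"  orig:{}
  [1..1]={A,T0}  "d"  orig:{A}
  [2..2]={A,T0}  "d"  orig:{A}
  [0..1]={C}  "bd"
  [1..2]={B}  "dd"
  [0..2]={S}  "bdd"

Original NTs in T[0,2] deriving "bdd": ["S"]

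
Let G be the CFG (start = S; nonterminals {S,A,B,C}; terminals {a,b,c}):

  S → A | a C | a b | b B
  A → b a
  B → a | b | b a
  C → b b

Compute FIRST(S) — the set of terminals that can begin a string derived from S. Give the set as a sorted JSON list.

FIRST sets, iterate to fixpoint:
pass 1:
  A via A→b a: +{b}
  B via B→a: +{a}
  B via B→b: +{b}
  C via C→b b: +{b}
  S via S→A: +{b}
  S via S→a C: +{a}
  FIRST(S)={a,b}  FIRST(A)={b}  FIRST(B)={a,b}  FIRST(C)={b}
pass 2: (stable)
  FIRST(S)={a,b}  FIRST(A)={b}  FIRST(B)={a,b}  FIRST(C)={b}

FIRST(S) = ["a", "b"]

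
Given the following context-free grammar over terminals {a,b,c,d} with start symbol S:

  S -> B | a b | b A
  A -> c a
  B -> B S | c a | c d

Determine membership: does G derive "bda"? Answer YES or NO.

CNF form of G:
  S -> B S | T0 T1 | T0 T2 | T1 T3 | T3 A
  A -> T0 T1
  B -> B S | T0 T1 | T0 T2
  T0 -> c
  T1 -> a
  T2 -> d
  T3 -> b

CYK table (by increasing span):
  cell(0,0) b: {T3}  orig:{}
  cell(1,1) d: {T2}  orig:{}
  cell(2,2) a: {T1}  orig:{}
  cell(0,1) bd: ∅
  cell(1,2) da: ∅
  cell(0,2) bda: ∅

S ∉ T[0,2] ⇒ NO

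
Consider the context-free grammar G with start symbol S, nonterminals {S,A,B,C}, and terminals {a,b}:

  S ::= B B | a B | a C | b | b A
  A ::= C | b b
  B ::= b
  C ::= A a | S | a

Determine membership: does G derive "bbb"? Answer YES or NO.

Convert to CNF:
  S -> B B | T0 B | T0 C | T1 A | b
  A -> A T0 | B B | T0 B | T0 C | T1 A | T1 T1 | a | b
  B -> b
  C -> A T0 | B B | T0 B | T0 C | T1 A | a | b
  T0 -> a
  T1 -> b

CYK fill:
  [0..0]={A,B,C,S,T1}  "b"  orig:{A,B,C,S}
  [1..1]={A,B,C,S,T1}  "b"  orig:{A,B,C,S}
  [2..2]={A,B,C,S,T1}  "b"  orig:{A,B,C,S}
  [0..1]={A,C,S}  "bb"
  [1..2]={A,C,S}  "bb"
  [0..2]={A,C,S}  "bbb"

S ∈ T[0,2] ⇒ YES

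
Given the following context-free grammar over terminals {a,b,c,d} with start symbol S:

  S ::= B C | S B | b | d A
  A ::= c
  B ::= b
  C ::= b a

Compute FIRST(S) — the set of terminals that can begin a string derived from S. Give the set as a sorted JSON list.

Compute FIRST by fixpoint:
iter 1:
  A via A→c: +{c}
  B via B→b: +{b}
  C via C→b a: +{b}
  S via S→B C: +{b}
  S via S→d A: +{d}
  FIRST[S]={b,d}  FIRST[A]={c}  FIRST[B]={b}  FIRST[C]={b}
iter 2: done
  FIRST[S]={b,d}  FIRST[A]={c}  FIRST[B]={b}  FIRST[C]={b}

FIRST(S) = ["b", "d"]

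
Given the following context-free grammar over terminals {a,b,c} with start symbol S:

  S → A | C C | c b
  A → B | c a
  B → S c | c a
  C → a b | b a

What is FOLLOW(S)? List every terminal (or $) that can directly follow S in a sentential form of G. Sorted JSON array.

FIRST sets, iterate to fixpoint:
pass 1:
  A via A→c a: +{c}
  B via B→c a: +{c}
  C via C→a b: +{a}
  C via C→b a: +{b}
  S via S→A: +{c}
  S via S→C C: +{a,b}
  S: {a,b,c}  A: {c}  B: {c}  C: {a,b}
pass 2:
  B via B→S c: +{a,b}
  S: {a,b,c}  A: {c}  B: {a,b,c}  C: {a,b}
pass 3:
  A via A→B: +{a,b}
  S: {a,b,c}  A: {a,b,c}  B: {a,b,c}  C: {a,b}
pass 4: — fixpoint
  S: {a,b,c}  A: {a,b,c}  B: {a,b,c}  C: {a,b}

FOLLOW sets:
seed FOLLOW(S) with $
round 1:
  B→S c: FOLLOW(S) ⊇ FIRST(c) = {c}; new: +{c}
  S→A: FOLLOW(A) ⊇ FOLLOW(S) ⊇ {$,c}; new: +{$,c}
  S→C C: FOLLOW(C) ⊇ FIRST(C) = {a,b}; new: +{a,b}
  S→C C: FOLLOW(C) ⊇ FOLLOW(S) ⊇ {$,c}; new: +{$,c}
  S: {$,c}  A: {$,c}  B: {}  C: {$,a,b,c}
round 2:
  A→B: FOLLOW(B) ⊇ FOLLOW(A) ⊇ {$,c}; new: +{$,c}
  S: {$,c}  A: {$,c}  B: {$,c}  C: {$,a,b,c}
round 3: (stable)
  S: {$,c}  A: {$,c}  B: {$,c}  C: {$,a,b,c}

FOLLOW(S) = ["$", "c"]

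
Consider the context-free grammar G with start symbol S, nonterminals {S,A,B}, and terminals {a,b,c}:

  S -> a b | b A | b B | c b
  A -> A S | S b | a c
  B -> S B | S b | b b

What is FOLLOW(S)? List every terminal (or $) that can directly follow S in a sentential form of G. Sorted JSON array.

Compute FIRST by fixpoint:
round 1:
  A via A→a c: +{a}
  B via B→b b: +{b}
  S via S→a b: +{a}
  S via S→b A: +{b}
  S via S→c b: +{c}
  S: {a,b,c}  A: {a}  B: {b}
round 2:
  A via A→S b: +{b,c}
  B via B→S B: +{a,c}
  S: {a,b,c}  A: {a,b,c}  B: {a,b,c}
round 3: done
  S: {a,b,c}  A: {a,b,c}  B: {a,b,c}

FOLLOW iteration:
FOLLOW(S) := {$}
round 1:
  A→A S: FOLLOW(A) ⊇ FIRST(S) = {a,b,c}; new: +{a,b,c}
  A→A S: FOLLOW(S) ⊇ FOLLOW(A) ⊇ {a,b,c}; new: +{a,b,c}
  S→b A: FOLLOW(A) ⊇ FOLLOW(S) ⊇ {$,a,b,c}; new: +{$}
  S→b B: FOLLOW(B) ⊇ FOLLOW(S) ⊇ {$,a,b,c}; new: +{$,a,b,c}
  FOLLOW(S)={$,a,b,c}  FOLLOW(A)={$,a,b,c}  FOLLOW(B)={$,a,b,c}
round 2: (no change)
  FOLLOW(S)={$,a,b,c}  FOLLOW(A)={$,a,b,c}  FOLLOW(B)={$,a,b,c}

FOLLOW(S) = ["$", "a", "b", "c"]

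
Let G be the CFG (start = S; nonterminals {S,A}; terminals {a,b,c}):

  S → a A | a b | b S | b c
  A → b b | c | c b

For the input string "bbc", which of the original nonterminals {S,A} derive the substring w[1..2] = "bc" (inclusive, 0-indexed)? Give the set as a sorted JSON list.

CNF form of G:
  S -> T0 S | T0 T1 | T2 A | T2 T0
  A -> T0 T0 | T1 T0 | c
  T0 -> b
  T1 -> c
  T2 -> a

CYK table (by increasing span), restricted to cells inside w[1..2]:
  [1..1]={T0}  "b"  orig:{}
  [2..2]={A,T1}  "c"  orig:{A}
  [1..2]={S}  "bc"

Original NTs in T[1,2] deriving "bc": ["S"]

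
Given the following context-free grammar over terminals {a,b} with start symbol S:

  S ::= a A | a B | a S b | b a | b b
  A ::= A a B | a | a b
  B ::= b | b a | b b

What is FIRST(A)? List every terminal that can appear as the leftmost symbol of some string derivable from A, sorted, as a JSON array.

FIRST sets, iterate to fixpoint:
round 1:
  A via A→a: +{a}
  B via B→b: +{b}
  S via S→a A: +{a}
  S via S→b a: +{b}
  S: {a,b}  A: {a}  B: {b}
round 2: (stable)
  S: {a,b}  A: {a}  B: {b}

FIRST(A) = ["a"]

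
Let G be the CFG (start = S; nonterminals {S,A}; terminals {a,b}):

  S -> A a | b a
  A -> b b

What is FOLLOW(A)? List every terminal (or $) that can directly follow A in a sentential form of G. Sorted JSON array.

FIRST iteration:
[1]
  A via A→b b: +{b}
  S via S→A a: +{b}
  FIRST[S]={b}  FIRST[A]={b}
[2] (stable)
  FIRST[S]={b}  FIRST[A]={b}

Compute FOLLOW by fixpoint:
initialize: $ ∈ FOLLOW(S)
[1]
  S→A a: FOLLOW(A) ⊇ FIRST(a) = {a}; new: +{a}
  FOLLOW[S]={$}  FOLLOW[A]={a}
[2] — fixpoint
  FOLLOW[S]={$}  FOLLOW[A]={a}

FOLLOW(A) = ["a"]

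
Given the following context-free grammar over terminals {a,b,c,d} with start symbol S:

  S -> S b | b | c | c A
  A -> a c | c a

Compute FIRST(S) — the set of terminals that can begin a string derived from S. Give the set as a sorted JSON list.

Compute FIRST by fixpoint:
round 1:
  A via A→a c: +{a}
  A via A→c a: +{c}
  S via S→b: +{b}
  S via S→c: +{c}
  S: {b,c}  A: {a,c}
round 2: done
  S: {b,c}  A: {a,c}

FIRST(S) = ["b", "c"]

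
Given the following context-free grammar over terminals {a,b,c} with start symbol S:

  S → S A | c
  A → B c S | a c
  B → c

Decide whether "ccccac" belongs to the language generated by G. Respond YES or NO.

Convert to CNF:
  S -> S A | c
  A -> B X2 | T1 T0
  B -> c
  T0 -> c
  T1 -> a
  X2 -> T0 S

CYK table (by increasing span):
  cell(0,0) c: {B,S,T0}  orig:{B,S}
  cell(1,1) c: {B,S,T0}  orig:{B,S}
  cell(2,2) c: {B,S,T0}  orig:{B,S}
  cell(3,3) c: {B,S,T0}  orig:{B,S}
  cell(4,4) a: {T1}  orig:{}
  cell(5,5) c: {B,S,T0}  orig:{B,S}
  cell(0,1) cc: {X2}  orig:{}
  cell(1,2) cc: {X2}  orig:{}
  cell(2,3) cc: {X2}  orig:{}
  cell(3,4) ca: ∅
  cell(4,5) ac: {A}
  cell(0,2) ccc: {A}
  cell(1,3) ccc: {A}
  cell(2,4) cca: ∅
  cell(3,5) cac: {S}
  cell(0,3) cccc: {S}
  cell(1,4) ccca: ∅
  cell(2,5) ccac: {X2}  orig:{}
  cell(0,4) cccca: ∅
  cell(1,5) cccac: {A}
  cell(0,5) ccccac: {S}

S ∈ T[0,5] ⇒ YES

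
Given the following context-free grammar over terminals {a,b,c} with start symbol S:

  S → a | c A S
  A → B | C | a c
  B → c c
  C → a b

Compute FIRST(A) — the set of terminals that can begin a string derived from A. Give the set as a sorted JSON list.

FIRST sets, iterate to fixpoint:
round 1:
  A via A→a c: +{a}
  B via B→c c: +{c}
  C via C→a b: +{a}
  S via S→a: +{a}
  S via S→c A S: +{c}
  S: {a,c}  A: {a}  B: {c}  C: {a}
round 2:
  A via A→B: +{c}
  S: {a,c}  A: {a,c}  B: {c}  C: {a}
round 3: (no change)
  S: {a,c}  A: {a,c}  B: {c}  C: {a}

FIRST(A) = ["a", "c"]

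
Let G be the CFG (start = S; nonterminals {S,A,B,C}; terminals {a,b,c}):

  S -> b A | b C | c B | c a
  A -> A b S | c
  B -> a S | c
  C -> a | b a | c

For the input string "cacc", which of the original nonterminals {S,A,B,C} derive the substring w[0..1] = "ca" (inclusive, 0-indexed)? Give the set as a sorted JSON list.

CNF form of G:
  S -> T0 A | T0 C | T2 B | T2 T1
  A -> A X3 | c
  B -> T1 S | c
  C -> T0 T1 | a | c
  T0 -> b
  T1 -> a
  T2 -> c
  X3 -> T0 S

CYK fill (cells [i..j] with 0 ≤ i ≤ j ≤ 1 only):
  cell(0,0) c: {A,B,C,T2}  orig:{A,B,C}
  cell(1,1) a: {C,T1}  orig:{C}
  cell(0,1) ca: {S}

Original NTs in T[0,1] deriving "ca": ["S"]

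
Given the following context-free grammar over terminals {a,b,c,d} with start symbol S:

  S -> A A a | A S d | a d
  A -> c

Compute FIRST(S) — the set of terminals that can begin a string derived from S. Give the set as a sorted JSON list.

Compute FIRST by fixpoint:
round 1:
  A via A→c: +{c}
  S via S→A A a: +{c}
  S via S→a d: +{a}
  FIRST[S]={a,c}  FIRST[A]={c}
round 2: (stable)
  FIRST[S]={a,c}  FIRST[A]={c}

FIRST(S) = ["a", "c"]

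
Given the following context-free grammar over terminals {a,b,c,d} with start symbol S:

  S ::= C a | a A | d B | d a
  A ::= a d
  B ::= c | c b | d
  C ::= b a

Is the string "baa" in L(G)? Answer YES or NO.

CNF form of G:
  S -> C T0 | T0 A | T1 B | T1 T0
  A -> T0 T1
  B -> T2 T3 | c | d
  C -> T3 T0
  T0 -> a
  T1 -> d
  T2 -> c
  T3 -> b

CYK table (by increasing span):
  cell(0,0) b: {T3}  orig:{}
  cell(1,1) a: {T0}  orig:{}
  cell(2,2) a: {T0}  orig:{}
  cell(0,1) ba: {C}
  cell(1,2) aa: ∅
  cell(0,2) baa: {S}

S ∈ T[0,2] ⇒ YES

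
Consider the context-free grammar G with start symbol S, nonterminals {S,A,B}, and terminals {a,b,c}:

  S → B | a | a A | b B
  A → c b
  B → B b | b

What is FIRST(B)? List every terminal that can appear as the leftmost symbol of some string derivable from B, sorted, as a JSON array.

FIRST sets, iterate to fixpoint:
pass 1:
  A via A→c b: +{c}
  B via B→b: +{b}
  S via S→B: +{b}
  S via S→a: +{a}
  FIRST(S)={a,b}  FIRST(A)={c}  FIRST(B)={b}
pass 2: done
  FIRST(S)={a,b}  FIRST(A)={c}  FIRST(B)={b}

FIRST(B) = ["b"]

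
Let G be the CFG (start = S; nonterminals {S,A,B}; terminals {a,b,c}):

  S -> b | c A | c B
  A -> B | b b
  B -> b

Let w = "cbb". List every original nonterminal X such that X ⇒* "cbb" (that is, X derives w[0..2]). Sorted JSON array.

Convert to CNF:
  S -> T1 A | T1 B | b
  A -> T0 T0 | b
  B -> b
  T0 -> b
  T1 -> c

CYK fill (cells [i..j] with 0 ≤ i ≤ j ≤ 2 only):
  cell(0,0) c: {T1}  orig:{}
  cell(1,1) b: {A,B,S,T0}  orig:{A,B,S}
  cell(2,2) b: {A,B,S,T0}  orig:{A,B,S}
  cell(0,1) cb: {S}
  cell(1,2) bb: {A}
  cell(0,2) cbb: {S}

Original NTs in T[0,2] deriving "cbb": ["S"]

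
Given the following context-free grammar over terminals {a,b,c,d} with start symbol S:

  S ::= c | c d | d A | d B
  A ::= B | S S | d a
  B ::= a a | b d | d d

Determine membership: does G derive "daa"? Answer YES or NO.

Convert to CNF:
  S -> T2 A | T2 B | T3 T2 | c
  A -> S S | T0 T0 | T1 T2 | T2 T0 | T2 T2
  B -> T0 T0 | T1 T2 | T2 T2
  T0 -> a
  T1 -> b
  T2 -> d
  T3 -> c

CYK table (by increasing span):
  [0..0]={T2}  "d"  orig:{}
  [1..1]={T0}  "a"  orig:{}
  [2..2]={T0}  "a"  orig:{}
  [0..1]={A}  "da"
  [1..2]={A,B}  "aa"
  [0..2]={S}  "daa"

S ∈ T[0,2] ⇒ YES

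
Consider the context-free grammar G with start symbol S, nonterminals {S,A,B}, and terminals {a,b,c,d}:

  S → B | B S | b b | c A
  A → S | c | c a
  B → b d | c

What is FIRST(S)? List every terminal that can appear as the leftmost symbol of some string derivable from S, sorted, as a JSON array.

FIRST sets, iterate to fixpoint:
[1]
  A via A→c: +{c}
  B via B→b d: +{b}
  B via B→c: +{c}
  S via S→B: +{b,c}
  S: {b,c}  A: {c}  B: {b,c}
[2]
  A via A→S: +{b}
  S: {b,c}  A: {b,c}  B: {b,c}
[3] (no change)
  S: {b,c}  A: {b,c}  B: {b,c}

FIRST(S) = ["b", "c"]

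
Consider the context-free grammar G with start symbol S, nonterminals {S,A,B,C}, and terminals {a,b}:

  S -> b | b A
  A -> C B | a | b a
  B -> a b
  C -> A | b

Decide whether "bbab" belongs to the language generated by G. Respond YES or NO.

CNF form of G:
  S -> T0 A | b
  A -> C B | T0 T1 | a
  B -> T1 T0
  C -> C B | T0 T1 | a | b
  T0 -> b
  T1 -> a

CYK table (by increasing span):
  cell(0,0) b: {C,S,T0}  orig:{C,S}
  cell(1,1) b: {C,S,T0}  orig:{C,S}
  cell(2,2) a: {A,C,T1}  orig:{A,C}
  cell(3,3) b: {C,S,T0}  orig:{C,S}
  cell(0,1) bb: ∅
  cell(1,2) ba: {A,C,S}
  cell(2,3) ab: {B}
  cell(0,2) bba: {S}
  cell(1,3) bab: {A,C}
  cell(0,3) bbab: {S}

S ∈ T[0,3] ⇒ YES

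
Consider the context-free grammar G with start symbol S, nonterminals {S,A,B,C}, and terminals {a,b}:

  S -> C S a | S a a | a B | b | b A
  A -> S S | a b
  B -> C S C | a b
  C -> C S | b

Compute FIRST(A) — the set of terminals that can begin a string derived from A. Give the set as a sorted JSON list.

FIRST sets, iterate to fixpoint:
pass 1:
  A via A→a b: +{a}
  B via B→a b: +{a}
  C via C→b: +{b}
  S via S→C S a: +{b}
  S via S→a B: +{a}
  S: {a,b}  A: {a}  B: {a}  C: {b}
pass 2:
  A via A→S S: +{b}
  B via B→C S C: +{b}
  S: {a,b}  A: {a,b}  B: {a,b}  C: {b}
pass 3: (stable)
  S: {a,b}  A: {a,b}  B: {a,b}  C: {b}

FIRST(A) = ["a", "b"]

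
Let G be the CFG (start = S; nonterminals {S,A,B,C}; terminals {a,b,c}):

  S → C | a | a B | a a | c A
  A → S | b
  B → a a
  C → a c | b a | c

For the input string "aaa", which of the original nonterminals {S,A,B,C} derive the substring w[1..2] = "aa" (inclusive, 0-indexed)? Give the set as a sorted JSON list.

CNF form of G:
  S -> T0 B | T0 T0 | T0 T1 | T1 A | T2 T0 | a | c
  A -> T0 B | T0 T0 | T0 T1 | T1 A | T2 T0 | a | b | c
  B -> T0 T0
  C -> T0 T1 | T2 T0 | c
  T0 -> a
  T1 -> c
  T2 -> b

CYK table (by increasing span), restricted to cells inside w[1..2]:
  cell(1,1) a: {A,S,T0}  orig:{A,S}
  cell(2,2) a: {A,S,T0}  orig:{A,S}
  cell(1,2) aa: {A,B,S}

Original NTs in T[1,2] deriving "aa": ["A", "B", "S"]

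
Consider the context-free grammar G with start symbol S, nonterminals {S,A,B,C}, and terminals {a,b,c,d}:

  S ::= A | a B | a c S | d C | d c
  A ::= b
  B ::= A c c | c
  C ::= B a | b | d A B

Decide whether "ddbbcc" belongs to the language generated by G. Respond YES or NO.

CNF form of G:
  S -> T1 B | T1 X5 | T2 C | T2 T0 | b
  A -> b
  B -> A X3 | c
  C -> B T1 | T2 X4 | b
  T0 -> c
  T1 -> a
  T2 -> d
  X3 -> T0 T0
  X4 -> A B
  X5 -> T0 S

CYK table (by increasing span):
  [0..0]={T2}  "d"  orig:{}
  [1..1]={T2}  "d"  orig:{}
  [2..2]={A,C,S}  "b"
  [3..3]={A,C,S}  "b"
  [4..4]={B,T0}  "c"  orig:{B}
  [5..5]={B,T0}  "c"  orig:{B}
  [0..1]=∅  "dd"
  [1..2]={S}  "db"
  [2..3]=∅  "bb"
  [3..4]={X4}  "bc"  orig:{}
  [4..5]={X3}  "cc"  orig:{}
  [0..2]=∅  "ddb"
  [1..3]=∅  "dbb"
  [2..4]=∅  "bbc"
  [3..5]={B}  "bcc"
  [0..3]=∅  "ddbb"
  [1..4]=∅  "dbbc"
  [2..5]={X4}  "bbcc"  orig:{}
  [0..4]=∅  "ddbbc"
  [1..5]={C}  "dbbcc"
  [0..5]={S}  "ddbbcc"

S ∈ T[0,5] ⇒ YES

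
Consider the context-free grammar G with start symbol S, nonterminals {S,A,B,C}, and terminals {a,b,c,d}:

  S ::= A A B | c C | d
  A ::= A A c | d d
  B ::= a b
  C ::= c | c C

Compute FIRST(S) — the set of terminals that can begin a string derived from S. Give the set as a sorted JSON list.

FIRST sets, iterate to fixpoint:
[1]
  A via A→d d: +{d}
  B via B→a b: +{a}
  C via C→c: +{c}
  S via S→A A B: +{d}
  S via S→c C: +{c}
  S: {c,d}  A: {d}  B: {a}  C: {c}
[2] — fixpoint
  S: {c,d}  A: {d}  B: {a}  C: {c}

FIRST(S) = ["c", "d"]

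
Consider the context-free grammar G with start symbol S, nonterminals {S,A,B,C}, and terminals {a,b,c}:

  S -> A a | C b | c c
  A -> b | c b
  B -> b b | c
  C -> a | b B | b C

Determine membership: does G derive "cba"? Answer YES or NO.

CNF form of G:
  S -> A T2 | C T1 | T0 T0
  A -> T0 T1 | b
  B -> T1 T1 | c
  C -> T1 B | T1 C | a
  T0 -> c
  T1 -> b
  T2 -> a

CYK table (by increasing span):
  cell(0,0) c: {B,T0}  orig:{B}
  cell(1,1) b: {A,T1}  orig:{A}
  cell(2,2) a: {C,T2}  orig:{C}
  cell(0,1) cb: {A}
  cell(1,2) ba: {C,S}
  cell(0,2) cba: {S}

S ∈ T[0,2] ⇒ YES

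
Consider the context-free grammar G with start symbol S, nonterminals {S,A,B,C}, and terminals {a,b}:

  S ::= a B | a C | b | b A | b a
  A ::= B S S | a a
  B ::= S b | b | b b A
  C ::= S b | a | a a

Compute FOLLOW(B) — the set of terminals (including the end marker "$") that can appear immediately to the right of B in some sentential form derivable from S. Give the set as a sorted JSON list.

FIRST sets, iterate to fixpoint:
iter 1:
  A via A→a a: +{a}
  B via B→b: +{b}
  C via C→a: +{a}
  S via S→a B: +{a}
  S via S→b: +{b}
  FIRST[S]={a,b}  FIRST[A]={a}  FIRST[B]={b}  FIRST[C]={a}
iter 2:
  A via A→B S S: +{b}
  B via B→S b: +{a}
  C via C→S b: +{b}
  FIRST[S]={a,b}  FIRST[A]={a,b}  FIRST[B]={a,b}  FIRST[C]={a,b}
iter 3: (stable)
  FIRST[S]={a,b}  FIRST[A]={a,b}  FIRST[B]={a,b}  FIRST[C]={a,b}

Compute FOLLOW by fixpoint:
initialize: $ ∈ FOLLOW(S)
pass 1:
  A→B S S: FOLLOW(B) ⊇ FIRST(S) = {a,b}; new: +{a,b}
  A→B S S: FOLLOW(S) ⊇ FIRST(S) = {a,b}; new: +{a,b}
  B→b b A: FOLLOW(A) ⊇ FOLLOW(B) ⊇ {a,b}; new: +{a,b}
  S→a B: FOLLOW(B) ⊇ FOLLOW(S) ⊇ {$,a,b}; new: +{$}
  S→a C: FOLLOW(C) ⊇ FOLLOW(S) ⊇ {$,a,b}; new: +{$,a,b}
  S→b A: FOLLOW(A) ⊇ FOLLOW(S) ⊇ {$,a,b}; new: +{$}
  S: {$,a,b}  A: {$,a,b}  B: {$,a,b}  C: {$,a,b}
pass 2: — fixpoint
  S: {$,a,b}  A: {$,a,b}  B: {$,a,b}  C: {$,a,b}

FOLLOW(B) = ["$", "a", "b"]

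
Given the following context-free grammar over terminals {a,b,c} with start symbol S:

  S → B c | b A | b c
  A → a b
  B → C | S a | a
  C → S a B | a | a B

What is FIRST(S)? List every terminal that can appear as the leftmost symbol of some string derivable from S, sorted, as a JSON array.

FIRST iteration:
pass 1:
  A via A→a b: +{a}
  B via B→a: +{a}
  C via C→a: +{a}
  S via S→B c: +{a}
  S via S→b A: +{b}
  FIRST[S]={a,b}  FIRST[A]={a}  FIRST[B]={a}  FIRST[C]={a}
pass 2:
  B via B→S a: +{b}
  C via C→S a B: +{b}
  FIRST[S]={a,b}  FIRST[A]={a}  FIRST[B]={a,b}  FIRST[C]={a,b}
pass 3: (no change)
  FIRST[S]={a,b}  FIRST[A]={a}  FIRST[B]={a,b}  FIRST[C]={a,b}

FIRST(S) = ["a", "b"]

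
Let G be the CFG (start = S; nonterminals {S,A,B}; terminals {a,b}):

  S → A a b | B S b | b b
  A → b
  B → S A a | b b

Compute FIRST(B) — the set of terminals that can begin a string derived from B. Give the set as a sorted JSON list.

FIRST iteration:
iter 1:
  A via A→b: +{b}
  B via B→b b: +{b}
  S via S→A a b: +{b}
  FIRST[S]={b}  FIRST[A]={b}  FIRST[B]={b}
iter 2: done
  FIRST[S]={b}  FIRST[A]={b}  FIRST[B]={b}

FIRST(B) = ["b"]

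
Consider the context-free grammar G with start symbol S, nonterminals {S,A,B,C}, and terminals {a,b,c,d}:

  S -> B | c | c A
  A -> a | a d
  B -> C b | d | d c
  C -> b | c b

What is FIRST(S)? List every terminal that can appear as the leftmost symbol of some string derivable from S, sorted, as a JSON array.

FIRST iteration:
[1]
  A via A→a: +{a}
  B via B→d: +{d}
  C via C→b: +{b}
  C via C→c b: +{c}
  S via S→B: +{d}
  S via S→c: +{c}
  S: {c,d}  A: {a}  B: {d}  C: {b,c}
[2]
  B via B→C b: +{b,c}
  S via S→B: +{b}
  S: {b,c,d}  A: {a}  B: {b,c,d}  C: {b,c}
[3] — fixpoint
  S: {b,c,d}  A: {a}  B: {b,c,d}  C: {b,c}

FIRST(S) = ["b", "c", "d"]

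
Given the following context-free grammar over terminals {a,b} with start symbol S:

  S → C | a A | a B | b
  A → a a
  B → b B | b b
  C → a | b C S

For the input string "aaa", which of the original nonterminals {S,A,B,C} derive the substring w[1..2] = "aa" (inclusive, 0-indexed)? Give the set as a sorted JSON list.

Convert to CNF:
  S -> T0 A | T0 B | T1 X3 | a | b
  A -> T0 T0
  B -> T1 B | T1 T1
  C -> T1 X2 | a
  T0 -> a
  T1 -> b
  X2 -> C S
  X3 -> C S

CYK table (by increasing span), restricted to cells inside w[1..2]:
  T[1,1] 'a' = {C,S,T0}  orig:{C,S}
  T[2,2] 'a' = {C,S,T0}  orig:{C,S}
  T[1,2] 'aa' = {A,X2,X3}  orig:{A}

Original NTs in T[1,2] deriving "aa": ["A"]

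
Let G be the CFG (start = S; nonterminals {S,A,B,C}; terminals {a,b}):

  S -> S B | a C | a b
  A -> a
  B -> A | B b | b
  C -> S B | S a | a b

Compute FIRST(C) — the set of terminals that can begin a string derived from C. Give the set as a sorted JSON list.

FIRST iteration:
iter 1:
  A via A→a: +{a}
  B via B→A: +{a}
  B via B→b: +{b}
  C via C→a b: +{a}
  S via S→a C: +{a}
  FIRST[S]={a}  FIRST[A]={a}  FIRST[B]={a,b}  FIRST[C]={a}
iter 2: done
  FIRST[S]={a}  FIRST[A]={a}  FIRST[B]={a,b}  FIRST[C]={a}

FIRST(C) = ["a"]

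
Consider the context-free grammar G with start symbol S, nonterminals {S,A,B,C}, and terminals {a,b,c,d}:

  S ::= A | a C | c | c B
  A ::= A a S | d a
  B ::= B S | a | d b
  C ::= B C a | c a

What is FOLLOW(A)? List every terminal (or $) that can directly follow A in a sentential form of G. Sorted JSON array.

FIRST sets, iterate to fixpoint:
iter 1:
  A via A→d a: +{d}
  B via B→a: +{a}
  B via B→d b: +{d}
  C via C→B C a: +{a,d}
  C via C→c a: +{c}
  S via S→A: +{d}
  S via S→a C: +{a}
  S via S→c: +{c}
  FIRST[S]={a,c,d}  FIRST[A]={d}  FIRST[B]={a,d}  FIRST[C]={a,c,d}
iter 2: (no change)
  FIRST[S]={a,c,d}  FIRST[A]={d}  FIRST[B]={a,d}  FIRST[C]={a,c,d}

FOLLOW iteration:
initialize: $ ∈ FOLLOW(S)
round 1:
  A→A a S: FOLLOW(A) ⊇ FIRST(a) = {a}; new: +{a}
  A→A a S: FOLLOW(S) ⊇ FOLLOW(A) ⊇ {a}; new: +{a}
  B→B S: FOLLOW(B) ⊇ FIRST(S) = {a,c,d}; new: +{a,c,d}
  B→B S: FOLLOW(S) ⊇ FOLLOW(B) ⊇ {a,c,d}; new: +{c,d}
  C→B C a: FOLLOW(C) ⊇ FIRST(a) = {a}; new: +{a}
  S→A: FOLLOW(A) ⊇ FOLLOW(S) ⊇ {$,a,c,d}; new: +{$,c,d}
  S→a C: FOLLOW(C) ⊇ FOLLOW(S) ⊇ {$,a,c,d}; new: +{$,c,d}
  S→c B: FOLLOW(B) ⊇ FOLLOW(S) ⊇ {$,a,c,d}; new: +{$}
  FOLLOW[S]={$,a,c,d}  FOLLOW[A]={$,a,c,d}  FOLLOW[B]={$,a,c,d}  FOLLOW[C]={$,a,c,d}
round 2: done
  FOLLOW[S]={$,a,c,d}  FOLLOW[A]={$,a,c,d}  FOLLOW[B]={$,a,c,d}  FOLLOW[C]={$,a,c,d}

FOLLOW(A) = ["$", "a", "c", "d"]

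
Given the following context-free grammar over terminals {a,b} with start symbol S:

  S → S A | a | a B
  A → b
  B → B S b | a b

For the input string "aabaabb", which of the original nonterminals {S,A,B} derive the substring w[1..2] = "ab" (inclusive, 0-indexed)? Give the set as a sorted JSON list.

Convert to CNF:
  S -> S A | T1 B | a
  A -> b
  B -> B X2 | T1 T0
  T0 -> b
  T1 -> a
  X2 -> S T0

Fill CYK table bottom-up — only the sub-triangle for w[1..2]:
  cell(1,1) a: {S,T1}  orig:{S}
  cell(2,2) b: {A,T0}  orig:{A}
  cell(1,2) ab: {B,S,X2}  orig:{B,S}

Original NTs in T[1,2] deriving "ab": ["B", "S"]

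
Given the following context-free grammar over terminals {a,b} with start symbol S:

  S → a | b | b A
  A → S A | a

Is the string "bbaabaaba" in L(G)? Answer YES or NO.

Convert to CNF:
  S -> T0 A | a | b
  A -> S A | a
  T0 -> b

CYK table (by increasing span):
  T[0,0] 'b' = {S,T0}  orig:{S}
  T[1,1] 'b' = {S,T0}  orig:{S}
  T[2,2] 'a' = {A,S}
  T[3,3] 'a' = {A,S}
  T[4,4] 'b' = {S,T0}  orig:{S}
  T[5,5] 'a' = {A,S}
  T[6,6] 'a' = {A,S}
  T[7,7] 'b' = {S,T0}  orig:{S}
  T[8,8] 'a' = {A,S}
  T[0,1] 'bb' = ∅
  T[1,2] 'ba' = {A,S}
  T[2,3] 'aa' = {A}
  T[3,4] 'ab' = ∅
  T[4,5] 'ba' = {A,S}
  T[5,6] 'aa' = {A}
  T[6,7] 'ab' = ∅
  T[7,8] 'ba' = {A,S}
  T[0,2] 'bba' = {A,S}
  T[1,3] 'baa' = {A,S}
  T[2,4] 'aab' = ∅
  T[3,5] 'aba' = {A}
  T[4,6] 'baa' = {A,S}
  T[5,7] 'aab' = ∅
  T[6,8] 'aba' = {A}
  T[0,3] 'bbaa' = {A,S}
  T[1,4] 'baab' = ∅
  T[2,5] 'aaba' = {A}
  T[3,6] 'abaa' = {A}
  T[4,7] 'baab' = ∅
  T[5,8] 'aaba' = {A}
  T[0,4] 'bbaab' = ∅
  T[1,5] 'baaba' = {A,S}
  T[2,6] 'aabaa' = {A}
  T[3,7] 'abaab' = ∅
  T[4,8] 'baaba' = {A,S}
  T[0,5] 'bbaaba' = {A,S}
  T[1,6] 'baabaa' = {A,S}
  T[2,7] 'aabaab' = ∅
  T[3,8] 'abaaba' = {A}
  T[0,6] 'bbaabaa' = {A,S}
  T[1,7] 'baabaab' = ∅
  T[2,8] 'aabaaba' = {A}
  T[0,7] 'bbaabaab' = ∅
  T[1,8] 'baabaaba' = {A,S}
  T[0,8] 'bbaabaaba' = {A,S}

S ∈ T[0,8] ⇒ YES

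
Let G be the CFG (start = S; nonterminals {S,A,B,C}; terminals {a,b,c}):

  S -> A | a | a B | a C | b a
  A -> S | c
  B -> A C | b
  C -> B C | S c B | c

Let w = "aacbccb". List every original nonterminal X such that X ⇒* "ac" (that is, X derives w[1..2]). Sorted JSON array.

CNF form of G:
  S -> T0 B | T0 C | T1 T0 | a | c
  A -> T0 B | T0 C | T1 T0 | a | c
  B -> A C | b
  C -> B C | S X3 | c
  T0 -> a
  T1 -> b
  T2 -> c
  X3 -> T2 B

CYK table (by increasing span) — only the sub-triangle for w[1..2]:
  T[1,1] 'a' = {A,S,T0}  orig:{A,S}
  T[2,2] 'c' = {A,C,S,T2}  orig:{A,C,S}
  T[1,2] 'ac' = {A,B,S}

Original NTs in T[1,2] deriving "ac": ["A", "B", "S"]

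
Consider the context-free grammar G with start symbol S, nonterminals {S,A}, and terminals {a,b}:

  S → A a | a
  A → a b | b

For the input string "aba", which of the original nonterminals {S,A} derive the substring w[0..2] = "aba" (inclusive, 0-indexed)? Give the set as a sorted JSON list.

CNF form of G:
  S -> A T0 | a
  A -> T0 T1 | b
  T0 -> a
  T1 -> b

CYK fill — only the sub-triangle for w[0..2]:
  cell(0,0) a: {S,T0}  orig:{S}
  cell(1,1) b: {A,T1}  orig:{A}
  cell(2,2) a: {S,T0}  orig:{S}
  cell(0,1) ab: {A}
  cell(1,2) ba: {S}
  cell(0,2) aba: {S}

Original NTs in T[0,2] deriving "aba": ["S"]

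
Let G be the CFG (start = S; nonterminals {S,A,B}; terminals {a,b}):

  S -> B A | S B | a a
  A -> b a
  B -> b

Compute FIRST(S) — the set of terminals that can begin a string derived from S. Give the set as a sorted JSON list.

FIRST sets, iterate to fixpoint:
pass 1:
  A via A→b a: +{b}
  B via B→b: +{b}
  S via S→B A: +{b}
  S via S→a a: +{a}
  FIRST(S)={a,b}  FIRST(A)={b}  FIRST(B)={b}
pass 2: (stable)
  FIRST(S)={a,b}  FIRST(A)={b}  FIRST(B)={b}

FIRST(S) = ["a", "b"]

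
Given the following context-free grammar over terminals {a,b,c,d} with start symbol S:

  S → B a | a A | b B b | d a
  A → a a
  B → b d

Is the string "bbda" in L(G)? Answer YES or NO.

Convert to CNF:
  S -> B T0 | T0 A | T1 X3 | T2 T0
  A -> T0 T0
  B -> T1 T2
  T0 -> a
  T1 -> b
  T2 -> d
  X3 -> B T1

CYK fill:
  T[0,0] 'b' = {T1}  orig:{}
  T[1,1] 'b' = {T1}  orig:{}
  T[2,2] 'd' = {T2}  orig:{}
  T[3,3] 'a' = {T0}  orig:{}
  T[0,1] 'bb' = ∅
  T[1,2] 'bd' = {B}
  T[2,3] 'da' = {S}
  T[0,2] 'bbd' = ∅
  T[1,3] 'bda' = {S}
  T[0,3] 'bbda' = ∅

S ∉ T[0,3] ⇒ NO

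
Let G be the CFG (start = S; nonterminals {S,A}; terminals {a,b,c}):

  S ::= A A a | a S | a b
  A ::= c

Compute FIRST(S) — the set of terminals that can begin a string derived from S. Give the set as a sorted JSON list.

FIRST iteration:
[1]
  A via A→c: +{c}
  S via S→A A a: +{c}
  S via S→a S: +{a}
  FIRST[S]={a,c}  FIRST[A]={c}
[2] (stable)
  FIRST[S]={a,c}  FIRST[A]={c}

FIRST(S) = ["a", "c"]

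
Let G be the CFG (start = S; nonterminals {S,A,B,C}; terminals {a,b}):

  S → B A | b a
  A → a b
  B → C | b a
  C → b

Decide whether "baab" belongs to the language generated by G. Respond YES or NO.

CNF form of G:
  S -> B A | T1 T0
  A -> T0 T1
  B -> T1 T0 | b
  C -> b
  T0 -> a
  T1 -> b

CYK table (by increasing span):
  T[0,0] 'b' = {B,C,T1}  orig:{B,C}
  T[1,1] 'a' = {T0}  orig:{}
  T[2,2] 'a' = {T0}  orig:{}
  T[3,3] 'b' = {B,C,T1}  orig:{B,C}
  T[0,1] 'ba' = {B,S}
  T[1,2] 'aa' = ∅
  T[2,3] 'ab' = {A}
  T[0,2] 'baa' = ∅
  T[1,3] 'aab' = ∅
  T[0,3] 'baab' = {S}

S ∈ T[0,3] ⇒ YES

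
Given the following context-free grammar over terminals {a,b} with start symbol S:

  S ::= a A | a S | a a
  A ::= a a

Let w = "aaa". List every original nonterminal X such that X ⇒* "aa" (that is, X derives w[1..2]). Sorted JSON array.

Convert to CNF:
  S -> T0 A | T0 S | T0 T0
  A -> T0 T0
  T0 -> a

CYK table (by increasing span) — only the sub-triangle for w[1..2]:
  [1..1]={T0}  "a"  orig:{}
  [2..2]={T0}  "a"  orig:{}
  [1..2]={A,S}  "aa"

Original NTs in T[1,2] deriving "aa": ["A", "S"]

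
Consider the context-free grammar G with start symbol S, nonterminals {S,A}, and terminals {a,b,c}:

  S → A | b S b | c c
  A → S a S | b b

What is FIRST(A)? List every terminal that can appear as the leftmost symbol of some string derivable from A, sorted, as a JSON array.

Compute FIRST by fixpoint:
[1]
  A via A→b b: +{b}
  S via S→A: +{b}
  S via S→c c: +{c}
  FIRST(S)={b,c}  FIRST(A)={b}
[2]
  A via A→S a S: +{c}
  FIRST(S)={b,c}  FIRST(A)={b,c}
[3] (stable)
  FIRST(S)={b,c}  FIRST(A)={b,c}

FIRST(A) = ["b", "c"]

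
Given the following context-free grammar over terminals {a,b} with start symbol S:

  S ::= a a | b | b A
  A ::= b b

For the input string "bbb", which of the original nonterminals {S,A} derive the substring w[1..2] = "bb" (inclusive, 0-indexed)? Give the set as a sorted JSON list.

CNF form of G:
  S -> T0 A | T1 T1 | b
  A -> T0 T0
  T0 -> b
  T1 -> a

Fill CYK table bottom-up (cells [i..j] with 1 ≤ i ≤ j ≤ 2 only):
  cell(1,1) b: {S,T0}  orig:{S}
  cell(2,2) b: {S,T0}  orig:{S}
  cell(1,2) bb: {A}

Original NTs in T[1,2] deriving "bb": ["A"]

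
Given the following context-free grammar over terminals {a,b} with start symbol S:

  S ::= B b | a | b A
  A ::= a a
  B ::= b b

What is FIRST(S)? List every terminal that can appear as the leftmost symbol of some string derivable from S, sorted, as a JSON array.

FIRST iteration:
pass 1:
  A via A→a a: +{a}
  B via B→b b: +{b}
  S via S→B b: +{b}
  S via S→a: +{a}
  FIRST[S]={a,b}  FIRST[A]={a}  FIRST[B]={b}
pass 2: — fixpoint
  FIRST[S]={a,b}  FIRST[A]={a}  FIRST[B]={b}

FIRST(S) = ["a", "b"]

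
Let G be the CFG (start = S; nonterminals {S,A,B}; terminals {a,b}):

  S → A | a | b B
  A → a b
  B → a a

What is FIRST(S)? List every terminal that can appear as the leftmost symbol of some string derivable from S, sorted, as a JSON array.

Compute FIRST by fixpoint:
round 1:
  A via A→a b: +{a}
  B via B→a a: +{a}
  S via S→A: +{a}
  S via S→b B: +{b}
  S: {a,b}  A: {a}  B: {a}
round 2: — fixpoint
  S: {a,b}  A: {a}  B: {a}

FIRST(S) = ["a", "b"]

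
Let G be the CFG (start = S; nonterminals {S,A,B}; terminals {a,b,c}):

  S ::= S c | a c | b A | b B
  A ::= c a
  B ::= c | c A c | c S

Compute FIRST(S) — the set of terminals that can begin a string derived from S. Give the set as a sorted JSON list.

Compute FIRST by fixpoint:
iter 1:
  A via A→c a: +{c}
  B via B→c: +{c}
  S via S→a c: +{a}
  S via S→b A: +{b}
  S: {a,b}  A: {c}  B: {c}
iter 2: — fixpoint
  S: {a,b}  A: {c}  B: {c}

FIRST(S) = ["a", "b"]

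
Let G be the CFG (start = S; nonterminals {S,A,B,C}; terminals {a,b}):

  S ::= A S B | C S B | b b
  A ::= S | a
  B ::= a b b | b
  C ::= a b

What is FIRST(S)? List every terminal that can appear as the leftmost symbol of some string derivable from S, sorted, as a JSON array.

Compute FIRST by fixpoint:
pass 1:
  A via A→a: +{a}
  B via B→a b b: +{a}
  B via B→b: +{b}
  C via C→a b: +{a}
  S via S→A S B: +{a}
  S via S→b b: +{b}
  FIRST[S]={a,b}  FIRST[A]={a}  FIRST[B]={a,b}  FIRST[C]={a}
pass 2:
  A via A→S: +{b}
  FIRST[S]={a,b}  FIRST[A]={a,b}  FIRST[B]={a,b}  FIRST[C]={a}
pass 3: (stable)
  FIRST[S]={a,b}  FIRST[A]={a,b}  FIRST[B]={a,b}  FIRST[C]={a}

FIRST(S) = ["a", "b"]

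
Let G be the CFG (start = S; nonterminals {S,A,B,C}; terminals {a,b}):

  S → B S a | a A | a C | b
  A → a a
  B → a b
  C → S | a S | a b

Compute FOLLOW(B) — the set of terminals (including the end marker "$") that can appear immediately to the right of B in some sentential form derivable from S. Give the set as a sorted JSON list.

FIRST iteration:
round 1:
  A via A→a a: +{a}
  B via B→a b: +{a}
  C via C→a S: +{a}
  S via S→B S a: +{a}
  S via S→b: +{b}
  S: {a,b}  A: {a}  B: {a}  C: {a}
round 2:
  C via C→S: +{b}
  S: {a,b}  A: {a}  B: {a}  C: {a,b}
round 3: (no change)
  S: {a,b}  A: {a}  B: {a}  C: {a,b}

FOLLOW iteration:
seed FOLLOW(S) with $
pass 1:
  S→B S a: FOLLOW(B) ⊇ FIRST(S) = {a,b}; new: +{a,b}
  S→B S a: FOLLOW(S) ⊇ FIRST(a) = {a}; new: +{a}
  S→a A: FOLLOW(A) ⊇ FOLLOW(S) ⊇ {$,a}; new: +{$,a}
  S→a C: FOLLOW(C) ⊇ FOLLOW(S) ⊇ {$,a}; new: +{$,a}
  FOLLOW[S]={$,a}  FOLLOW[A]={$,a}  FOLLOW[B]={a,b}  FOLLOW[C]={$,a}
pass 2: done
  FOLLOW[S]={$,a}  FOLLOW[A]={$,a}  FOLLOW[B]={a,b}  FOLLOW[C]={$,a}

FOLLOW(B) = ["a", "b"]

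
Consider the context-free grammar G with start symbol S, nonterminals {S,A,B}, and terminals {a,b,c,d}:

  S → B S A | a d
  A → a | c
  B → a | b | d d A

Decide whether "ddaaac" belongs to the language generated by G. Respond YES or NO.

CNF form of G:
  S -> B X3 | T1 T0
  A -> a | c
  B -> T0 X2 | a | b
  T0 -> d
  T1 -> a
  X2 -> T0 A
  X3 -> S A

Fill CYK table bottom-up:
  T[0,0] 'd' = {T0}  orig:{}
  T[1,1] 'd' = {T0}  orig:{}
  T[2,2] 'a' = {A,B,T1}  orig:{A,B}
  T[3,3] 'a' = {A,B,T1}  orig:{A,B}
  T[4,4] 'a' = {A,B,T1}  orig:{A,B}
  T[5,5] 'c' = {A}
  T[0,1] 'dd' = ∅
  T[1,2] 'da' = {X2}  orig:{}
  T[2,3] 'aa' = ∅
  T[3,4] 'aa' = ∅
  T[4,5] 'ac' = ∅
  T[0,2] 'dda' = {B}
  T[1,3] 'daa' = ∅
  T[2,4] 'aaa' = ∅
  T[3,5] 'aac' = ∅
  T[0,3] 'ddaa' = ∅
  T[1,4] 'daaa' = ∅
  T[2,5] 'aaac' = ∅
  T[0,4] 'ddaaa' = ∅
  T[1,5] 'daaac' = ∅
  T[0,5] 'ddaaac' = ∅

S ∉ T[0,5] ⇒ NO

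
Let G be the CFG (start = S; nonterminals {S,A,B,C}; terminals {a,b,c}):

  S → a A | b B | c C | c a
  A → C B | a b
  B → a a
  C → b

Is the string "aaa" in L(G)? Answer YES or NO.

CNF form of G:
  S -> T0 A | T1 B | T2 C | T2 T0
  A -> C B | T0 T1
  B -> T0 T0
  C -> b
  T0 -> a
  T1 -> b
  T2 -> c

CYK table (by increasing span):
  T[0,0] 'a' = {T0}  orig:{}
  T[1,1] 'a' = {T0}  orig:{}
  T[2,2] 'a' = {T0}  orig:{}
  T[0,1] 'aa' = {B}
  T[1,2] 'aa' = {B}
  T[0,2] 'aaa' = ∅

S ∉ T[0,2] ⇒ NO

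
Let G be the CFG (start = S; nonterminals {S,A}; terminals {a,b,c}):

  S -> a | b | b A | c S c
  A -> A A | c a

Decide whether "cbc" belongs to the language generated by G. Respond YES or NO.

CNF form of G:
  S -> T0 X3 | T2 A | a | b
  A -> A A | T0 T1
  T0 -> c
  T1 -> a
  T2 -> b
  X3 -> S T0

CYK fill:
  [0..0]={T0}  "c"  orig:{}
  [1..1]={S,T2}  "b"  orig:{S}
  [2..2]={T0}  "c"  orig:{}
  [0..1]=∅  "cb"
  [1..2]={X3}  "bc"  orig:{}
  [0..2]={S}  "cbc"

S ∈ T[0,2] ⇒ YES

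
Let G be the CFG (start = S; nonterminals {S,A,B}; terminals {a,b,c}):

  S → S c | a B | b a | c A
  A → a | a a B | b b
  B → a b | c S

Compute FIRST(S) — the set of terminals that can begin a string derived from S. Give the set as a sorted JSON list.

FIRST iteration:
pass 1:
  A via A→a: +{a}
  A via A→b b: +{b}
  B via B→a b: +{a}
  B via B→c S: +{c}
  S via S→a B: +{a}
  S via S→b a: +{b}
  S via S→c A: +{c}
  FIRST(S)={a,b,c}  FIRST(A)={a,b}  FIRST(B)={a,c}
pass 2: (no change)
  FIRST(S)={a,b,c}  FIRST(A)={a,b}  FIRST(B)={a,c}

FIRST(S) = ["a", "b", "c"]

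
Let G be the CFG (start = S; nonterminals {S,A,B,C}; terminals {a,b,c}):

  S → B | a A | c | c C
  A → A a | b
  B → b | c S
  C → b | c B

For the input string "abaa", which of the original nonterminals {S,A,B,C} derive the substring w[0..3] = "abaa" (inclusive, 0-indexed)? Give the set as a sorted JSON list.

CNF form of G:
  S -> T0 A | T1 C | T1 S | b | c
  A -> A T0 | b
  B -> T1 S | b
  C -> T1 B | b
  T0 -> a
  T1 -> c

CYK table (by increasing span), restricted to cells inside w[0..3]:
  cell(0,0) a: {T0}  orig:{}
  cell(1,1) b: {A,B,C,S}
  cell(2,2) a: {T0}  orig:{}
  cell(3,3) a: {T0}  orig:{}
  cell(0,1) ab: {S}
  cell(1,2) ba: {A}
  cell(2,3) aa: ∅
  cell(0,2) aba: {S}
  cell(1,3) baa: {A}
  cell(0,3) abaa: {S}

Original NTs in T[0,3] deriving "abaa": ["S"]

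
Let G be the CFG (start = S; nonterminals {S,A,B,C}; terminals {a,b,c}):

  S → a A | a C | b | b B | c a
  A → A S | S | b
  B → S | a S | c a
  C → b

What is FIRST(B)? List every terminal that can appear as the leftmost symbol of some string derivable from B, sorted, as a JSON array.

FIRST sets, iterate to fixpoint:
iter 1:
  A via A→b: +{b}
  B via B→a S: +{a}
  B via B→c a: +{c}
  C via C→b: +{b}
  S via S→a A: +{a}
  S via S→b: +{b}
  S via S→c a: +{c}
  S: {a,b,c}  A: {b}  B: {a,c}  C: {b}
iter 2:
  A via A→S: +{a,c}
  B via B→S: +{b}
  S: {a,b,c}  A: {a,b,c}  B: {a,b,c}  C: {b}
iter 3: (stable)
  S: {a,b,c}  A: {a,b,c}  B: {a,b,c}  C: {b}

FIRST(B) = ["a", "b", "c"]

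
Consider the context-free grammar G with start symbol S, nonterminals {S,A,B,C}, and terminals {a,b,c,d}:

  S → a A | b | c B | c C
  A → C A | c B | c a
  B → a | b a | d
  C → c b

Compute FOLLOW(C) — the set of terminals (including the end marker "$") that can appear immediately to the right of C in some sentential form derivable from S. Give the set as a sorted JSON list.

FIRST sets, iterate to fixpoint:
iter 1:
  A via A→c B: +{c}
  B via B→a: +{a}
  B via B→b a: +{b}
  B via B→d: +{d}
  C via C→c b: +{c}
  S via S→a A: +{a}
  S via S→b: +{b}
  S via S→c B: +{c}
  S: {a,b,c}  A: {c}  B: {a,b,d}  C: {c}
iter 2: done
  S: {a,b,c}  A: {c}  B: {a,b,d}  C: {c}

Compute FOLLOW by fixpoint:
seed FOLLOW(S) with $
round 1:
  A→C A: FOLLOW(C) ⊇ FIRST(A) = {c}; new: +{c}
  S→a A: FOLLOW(A) ⊇ FOLLOW(S) ⊇ {$}; new: +{$}
  S→c B: FOLLOW(B) ⊇ FOLLOW(S) ⊇ {$}; new: +{$}
  S→c C: FOLLOW(C) ⊇ FOLLOW(S) ⊇ {$}; new: +{$}
  FOLLOW[S]={$}  FOLLOW[A]={$}  FOLLOW[B]={$}  FOLLOW[C]={$,c}
round 2: (no change)
  FOLLOW[S]={$}  FOLLOW[A]={$}  FOLLOW[B]={$}  FOLLOW[C]={$,c}

FOLLOW(C) = ["$", "c"]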